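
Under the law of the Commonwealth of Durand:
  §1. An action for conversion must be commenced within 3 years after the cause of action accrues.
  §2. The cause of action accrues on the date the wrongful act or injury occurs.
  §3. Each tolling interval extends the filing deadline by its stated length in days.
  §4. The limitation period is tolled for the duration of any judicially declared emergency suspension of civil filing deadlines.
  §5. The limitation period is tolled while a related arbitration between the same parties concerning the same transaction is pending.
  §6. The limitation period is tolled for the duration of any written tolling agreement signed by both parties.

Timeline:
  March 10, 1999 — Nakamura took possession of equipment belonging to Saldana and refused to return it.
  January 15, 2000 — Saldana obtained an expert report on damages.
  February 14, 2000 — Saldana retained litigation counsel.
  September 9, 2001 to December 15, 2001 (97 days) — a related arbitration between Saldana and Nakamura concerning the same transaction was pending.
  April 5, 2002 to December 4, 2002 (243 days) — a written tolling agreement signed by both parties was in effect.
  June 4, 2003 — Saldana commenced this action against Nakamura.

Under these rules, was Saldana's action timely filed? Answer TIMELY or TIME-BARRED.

TIME-BARRED

The claim accrued on March 10, 1999, when the wrongful act occurred.
The untolled deadline — 3 years after March 10, 1999 — is March 10, 2002.
The pending related arbitration from September 9, 2001 to December 15, 2001 tolled the period for 97 days, extending the deadline to June 15, 2002.
The written tolling agreement from April 5, 2002 to December 4, 2002 tolled the period for 243 days, extending the deadline to February 13, 2003.
None of the other events listed affects the running of the period under the stated rules.
Saldana filed on June 4, 2003, after the February 13, 2003 deadline, so the action is time-barred.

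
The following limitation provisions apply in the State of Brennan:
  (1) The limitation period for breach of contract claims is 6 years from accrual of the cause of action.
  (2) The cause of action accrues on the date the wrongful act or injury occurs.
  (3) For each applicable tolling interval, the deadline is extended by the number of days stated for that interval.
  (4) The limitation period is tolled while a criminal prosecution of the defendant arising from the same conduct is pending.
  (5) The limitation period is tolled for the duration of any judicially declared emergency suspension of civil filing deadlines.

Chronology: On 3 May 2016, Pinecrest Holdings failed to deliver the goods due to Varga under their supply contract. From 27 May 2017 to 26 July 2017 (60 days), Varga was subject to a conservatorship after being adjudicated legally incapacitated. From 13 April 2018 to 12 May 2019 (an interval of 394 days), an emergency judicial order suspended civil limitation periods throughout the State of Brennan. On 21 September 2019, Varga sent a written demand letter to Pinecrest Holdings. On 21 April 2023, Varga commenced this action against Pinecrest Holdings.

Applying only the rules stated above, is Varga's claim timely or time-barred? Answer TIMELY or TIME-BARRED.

The cause of action accrued on 3 May 2016, the date of the act.
6 years from 3 May 2016 is 3 May 2022.
The period was tolled for 394 days by the emergency suspension of filing deadlines (13 April 2018 to 12 May 2019), pushing the deadline to 1 June 2023.
Although the plaintiff's incapacity ran from 27 May 2017 to 26 July 2017, the stated rules do not make that a tolling event, so it is disregarded.
The other events in the timeline have no effect on the limitation period under the stated rules.
The 21 April 2023 filing precedes the 1 June 2023 deadline; the claim is timely.

TIMELY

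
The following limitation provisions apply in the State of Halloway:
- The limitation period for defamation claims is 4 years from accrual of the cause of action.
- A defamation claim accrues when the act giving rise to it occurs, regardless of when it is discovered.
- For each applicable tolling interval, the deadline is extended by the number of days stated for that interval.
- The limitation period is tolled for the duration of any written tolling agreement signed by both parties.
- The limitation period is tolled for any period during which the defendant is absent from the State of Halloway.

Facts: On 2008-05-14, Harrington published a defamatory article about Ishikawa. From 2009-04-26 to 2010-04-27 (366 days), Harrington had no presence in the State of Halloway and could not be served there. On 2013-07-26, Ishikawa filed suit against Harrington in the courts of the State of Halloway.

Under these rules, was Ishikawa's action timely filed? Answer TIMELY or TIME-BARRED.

TIME-BARRED

The claim accrued on 2008-05-14, when the wrongful act occurred.
4 years from 2008-05-14 is 2012-05-14.
Because the defendant's absence from the jurisdiction ran from 2009-04-26 to 2010-04-27, the deadline is extended by 366 days to 2013-05-15.
Filing on 2013-07-26 missed the 2013-05-15 deadline — the action is time-barred.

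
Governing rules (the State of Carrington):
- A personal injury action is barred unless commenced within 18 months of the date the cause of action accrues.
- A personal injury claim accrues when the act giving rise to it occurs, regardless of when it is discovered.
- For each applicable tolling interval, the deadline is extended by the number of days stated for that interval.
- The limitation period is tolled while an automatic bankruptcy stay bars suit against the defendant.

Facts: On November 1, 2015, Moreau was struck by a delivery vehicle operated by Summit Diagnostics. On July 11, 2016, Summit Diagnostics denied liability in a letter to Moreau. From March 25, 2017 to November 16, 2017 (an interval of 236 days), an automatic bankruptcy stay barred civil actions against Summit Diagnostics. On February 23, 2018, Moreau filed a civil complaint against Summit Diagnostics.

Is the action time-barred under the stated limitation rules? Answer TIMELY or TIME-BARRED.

The limitation period began to run on November 1, 2015.
18 months from November 1, 2015 is May 1, 2017.
Because the automatic bankruptcy stay ran from March 25, 2017 to November 16, 2017, the deadline is extended by 236 days to December 23, 2017.
None of the other events listed affects the running of the period under the stated rules.
Filing on February 23, 2018 missed the December 23, 2017 deadline — the action is time-barred.

TIME-BARRED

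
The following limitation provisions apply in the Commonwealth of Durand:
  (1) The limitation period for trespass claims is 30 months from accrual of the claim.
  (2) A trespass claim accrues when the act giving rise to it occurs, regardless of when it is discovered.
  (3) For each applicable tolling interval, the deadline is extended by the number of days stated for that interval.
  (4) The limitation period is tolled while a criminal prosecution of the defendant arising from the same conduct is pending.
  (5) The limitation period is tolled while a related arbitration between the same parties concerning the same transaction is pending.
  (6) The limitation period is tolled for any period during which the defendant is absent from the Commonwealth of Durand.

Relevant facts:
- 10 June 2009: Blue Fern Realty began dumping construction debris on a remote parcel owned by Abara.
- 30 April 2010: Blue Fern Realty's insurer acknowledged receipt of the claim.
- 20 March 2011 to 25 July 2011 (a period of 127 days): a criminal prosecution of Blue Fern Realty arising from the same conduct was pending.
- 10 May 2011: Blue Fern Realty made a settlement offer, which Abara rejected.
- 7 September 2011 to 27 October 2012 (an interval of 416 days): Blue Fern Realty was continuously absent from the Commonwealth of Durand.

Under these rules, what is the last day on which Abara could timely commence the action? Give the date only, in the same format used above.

5 June 2013

The claim accrued on 10 June 2009, the date of the act.
30 months from 10 June 2009 is 10 December 2011.
The pending criminal prosecution from 20 March 2011 to 25 July 2011 tolled the period for 127 days, extending the deadline to 15 April 2012.
The period was tolled for 416 days by the defendant's absence from the jurisdiction (7 September 2011 to 27 October 2012), pushing the deadline to 5 June 2013.
The other events in the timeline have no effect on the limitation period under the stated rules.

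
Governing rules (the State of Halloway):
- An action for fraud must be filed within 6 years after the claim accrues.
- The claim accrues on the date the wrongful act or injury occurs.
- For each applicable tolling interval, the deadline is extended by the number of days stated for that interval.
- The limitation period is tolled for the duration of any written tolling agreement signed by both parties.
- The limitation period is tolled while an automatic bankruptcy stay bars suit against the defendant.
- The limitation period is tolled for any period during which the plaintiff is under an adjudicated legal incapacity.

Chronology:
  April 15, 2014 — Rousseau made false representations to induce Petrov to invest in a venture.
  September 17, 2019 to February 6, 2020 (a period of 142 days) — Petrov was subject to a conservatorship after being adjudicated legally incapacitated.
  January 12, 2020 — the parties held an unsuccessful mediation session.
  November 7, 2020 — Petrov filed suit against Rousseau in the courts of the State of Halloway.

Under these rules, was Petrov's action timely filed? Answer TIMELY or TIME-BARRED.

The claim accrued on April 15, 2014, when the wrongful act occurred.
Adding the 6 years base period to April 15, 2014 gives a deadline of April 15, 2020, before any tolling.
The plaintiff's legal incapacity from September 17, 2019 to February 6, 2020 tolled the period for 142 days, extending the deadline to September 4, 2020.
The other events in the timeline have no effect on the limitation period under the stated rules.
Filing on November 7, 2020 missed the September 4, 2020 deadline — the action is time-barred.

TIME-BARRED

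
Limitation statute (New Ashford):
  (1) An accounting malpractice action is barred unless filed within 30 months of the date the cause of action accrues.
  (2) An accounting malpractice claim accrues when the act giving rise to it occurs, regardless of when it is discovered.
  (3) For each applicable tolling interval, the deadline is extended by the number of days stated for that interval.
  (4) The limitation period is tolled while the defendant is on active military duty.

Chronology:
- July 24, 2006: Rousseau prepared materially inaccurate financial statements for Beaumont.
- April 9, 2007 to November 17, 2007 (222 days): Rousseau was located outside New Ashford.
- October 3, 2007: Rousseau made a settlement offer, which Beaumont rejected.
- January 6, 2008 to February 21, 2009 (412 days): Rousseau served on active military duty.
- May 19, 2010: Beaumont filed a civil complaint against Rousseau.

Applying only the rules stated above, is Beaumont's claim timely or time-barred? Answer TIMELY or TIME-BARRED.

The limitation period began to run on July 24, 2006.
The untolled deadline — 30 months after July 24, 2006 — is January 24, 2009.
Because the defendant's active military service ran from January 6, 2008 to February 21, 2009, the deadline is extended by 412 days to March 12, 2010.
No stated provision tolls the period for the defendant's absence, so the interval from April 9, 2007 to November 17, 2007 has no effect on the deadline.
None of the other events listed affects the running of the period under the stated rules.
The May 19, 2010 filing falls after the March 12, 2010 deadline; the claim is time-barred.

TIME-BARRED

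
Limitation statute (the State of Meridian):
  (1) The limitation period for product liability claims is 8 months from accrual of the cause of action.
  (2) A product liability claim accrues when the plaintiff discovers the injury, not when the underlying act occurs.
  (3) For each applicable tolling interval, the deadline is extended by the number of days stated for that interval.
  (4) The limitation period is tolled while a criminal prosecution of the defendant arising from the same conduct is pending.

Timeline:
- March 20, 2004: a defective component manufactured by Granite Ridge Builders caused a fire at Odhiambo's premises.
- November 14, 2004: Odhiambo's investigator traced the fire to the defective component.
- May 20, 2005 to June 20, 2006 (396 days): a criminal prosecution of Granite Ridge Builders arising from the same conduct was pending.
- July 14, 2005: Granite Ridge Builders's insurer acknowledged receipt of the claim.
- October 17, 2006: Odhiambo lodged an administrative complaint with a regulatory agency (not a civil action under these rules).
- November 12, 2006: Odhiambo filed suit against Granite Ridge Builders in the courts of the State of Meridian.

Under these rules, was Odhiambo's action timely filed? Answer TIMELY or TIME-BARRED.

Under the discovery rule, the claim accrued on November 14, 2004, when Odhiambo discovered the injury — not on the March 20, 2004 date of the underlying act.
The untolled deadline — 8 months after November 14, 2004 — is July 14, 2005.
Because the pending criminal prosecution ran from May 20, 2005 to June 20, 2006, the deadline is extended by 396 days to August 14, 2006.
Nothing else in the chronology tolls or restarts the period.
The November 12, 2006 filing falls after the August 14, 2006 deadline; the claim is time-barred.

TIME-BARRED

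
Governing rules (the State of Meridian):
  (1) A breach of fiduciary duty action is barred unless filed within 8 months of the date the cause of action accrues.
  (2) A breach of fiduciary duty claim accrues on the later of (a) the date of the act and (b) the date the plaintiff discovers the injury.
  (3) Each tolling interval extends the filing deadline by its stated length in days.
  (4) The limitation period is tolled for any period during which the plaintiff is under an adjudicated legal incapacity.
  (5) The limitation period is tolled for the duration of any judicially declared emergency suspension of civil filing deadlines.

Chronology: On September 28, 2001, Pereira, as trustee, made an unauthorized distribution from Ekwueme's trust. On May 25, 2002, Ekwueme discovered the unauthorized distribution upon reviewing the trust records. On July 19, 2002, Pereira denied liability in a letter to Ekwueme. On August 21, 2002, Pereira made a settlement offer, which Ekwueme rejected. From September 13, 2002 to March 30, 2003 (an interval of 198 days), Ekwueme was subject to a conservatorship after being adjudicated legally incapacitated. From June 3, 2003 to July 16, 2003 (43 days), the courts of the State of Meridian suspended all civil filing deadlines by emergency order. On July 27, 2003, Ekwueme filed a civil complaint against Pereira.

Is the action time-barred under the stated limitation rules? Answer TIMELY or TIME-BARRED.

TIMELY

Because discovery on May 25, 2002 post-dates the September 28, 2001 act, accrual under the later-of rule falls on May 25, 2002.
Adding the 8 months base period to May 25, 2002 gives a deadline of January 25, 2003, before any tolling.
The period was tolled for 198 days by the plaintiff's legal incapacity (September 13, 2002 to March 30, 2003), pushing the deadline to August 11, 2003.
The emergency suspension of filing deadlines from June 3, 2003 to July 16, 2003 tolled the period for 43 days, extending the deadline to September 23, 2003.
The other events in the timeline have no effect on the limitation period under the stated rules.
The July 27, 2003 filing precedes the September 23, 2003 deadline; the claim is timely.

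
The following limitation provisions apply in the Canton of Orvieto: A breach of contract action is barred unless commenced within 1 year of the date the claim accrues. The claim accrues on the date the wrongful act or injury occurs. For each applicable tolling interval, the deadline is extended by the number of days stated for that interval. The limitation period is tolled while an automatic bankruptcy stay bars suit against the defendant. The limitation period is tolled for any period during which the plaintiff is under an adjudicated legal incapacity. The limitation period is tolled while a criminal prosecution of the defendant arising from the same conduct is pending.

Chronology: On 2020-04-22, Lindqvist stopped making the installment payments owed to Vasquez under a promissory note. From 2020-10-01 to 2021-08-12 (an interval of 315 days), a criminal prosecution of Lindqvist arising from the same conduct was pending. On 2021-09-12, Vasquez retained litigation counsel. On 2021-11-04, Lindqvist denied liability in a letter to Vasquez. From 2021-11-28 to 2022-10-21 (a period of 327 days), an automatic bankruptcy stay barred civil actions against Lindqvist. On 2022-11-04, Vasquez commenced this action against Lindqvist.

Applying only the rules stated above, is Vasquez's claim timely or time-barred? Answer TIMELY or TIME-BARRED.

TIMELY

The claim accrued on 2020-04-22, when the wrongful act occurred.
The untolled deadline — 1 year after 2020-04-22 — is 2021-04-22.
The period was tolled for 315 days by the pending criminal prosecution (2020-10-01 to 2021-08-12), pushing the deadline to 2022-03-03.
Because the automatic bankruptcy stay ran from 2021-11-28 to 2022-10-21, the deadline is extended by 327 days to 2023-01-24.
The other events in the timeline have no effect on the limitation period under the stated rules.
The 2022-11-04 filing precedes the 2023-01-24 deadline; the claim is timely.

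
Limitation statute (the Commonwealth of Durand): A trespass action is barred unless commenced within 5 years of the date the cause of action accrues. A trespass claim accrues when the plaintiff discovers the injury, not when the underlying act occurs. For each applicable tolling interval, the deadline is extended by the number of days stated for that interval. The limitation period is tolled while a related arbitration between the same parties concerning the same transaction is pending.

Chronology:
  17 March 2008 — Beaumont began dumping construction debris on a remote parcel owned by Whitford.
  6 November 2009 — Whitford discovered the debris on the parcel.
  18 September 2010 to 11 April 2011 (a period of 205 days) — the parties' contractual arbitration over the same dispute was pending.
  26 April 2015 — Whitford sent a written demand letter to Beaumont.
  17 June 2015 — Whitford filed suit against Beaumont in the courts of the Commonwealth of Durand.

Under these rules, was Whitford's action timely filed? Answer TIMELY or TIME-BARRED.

TIME-BARRED

Accrual is tied to discovery, so the period began on 6 November 2009 rather than on 17 March 2008 when the act occurred.
The untolled deadline — 5 years after 6 November 2009 — is 6 November 2014.
The period was tolled for 205 days by the pending related arbitration (18 September 2010 to 11 April 2011), pushing the deadline to 30 May 2015.
Nothing else in the chronology tolls or restarts the period.
Whitford filed on 17 June 2015, after the 30 May 2015 deadline, so the action is time-barred.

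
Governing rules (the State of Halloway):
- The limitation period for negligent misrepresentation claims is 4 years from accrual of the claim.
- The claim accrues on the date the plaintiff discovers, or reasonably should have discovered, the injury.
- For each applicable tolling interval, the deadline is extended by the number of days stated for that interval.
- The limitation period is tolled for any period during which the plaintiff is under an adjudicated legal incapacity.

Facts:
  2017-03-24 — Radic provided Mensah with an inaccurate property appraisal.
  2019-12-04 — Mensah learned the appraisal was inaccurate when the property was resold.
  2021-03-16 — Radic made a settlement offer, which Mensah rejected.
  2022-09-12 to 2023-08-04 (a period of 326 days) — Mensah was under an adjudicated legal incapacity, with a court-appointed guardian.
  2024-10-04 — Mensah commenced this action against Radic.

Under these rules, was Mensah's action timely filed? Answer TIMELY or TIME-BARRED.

TIMELY

Under the discovery rule, the claim accrued on 2019-12-04, when Mensah discovered the injury — not on the 2017-03-24 date of the underlying act.
The untolled deadline — 4 years after 2019-12-04 — is 2023-12-04.
The plaintiff's legal incapacity from 2022-09-12 to 2023-08-04 tolled the period for 326 days, extending the deadline to 2024-10-25.
Nothing else in the chronology tolls or restarts the period.
Filing on 2024-10-04 beat the 2024-10-25 deadline — the action is timely.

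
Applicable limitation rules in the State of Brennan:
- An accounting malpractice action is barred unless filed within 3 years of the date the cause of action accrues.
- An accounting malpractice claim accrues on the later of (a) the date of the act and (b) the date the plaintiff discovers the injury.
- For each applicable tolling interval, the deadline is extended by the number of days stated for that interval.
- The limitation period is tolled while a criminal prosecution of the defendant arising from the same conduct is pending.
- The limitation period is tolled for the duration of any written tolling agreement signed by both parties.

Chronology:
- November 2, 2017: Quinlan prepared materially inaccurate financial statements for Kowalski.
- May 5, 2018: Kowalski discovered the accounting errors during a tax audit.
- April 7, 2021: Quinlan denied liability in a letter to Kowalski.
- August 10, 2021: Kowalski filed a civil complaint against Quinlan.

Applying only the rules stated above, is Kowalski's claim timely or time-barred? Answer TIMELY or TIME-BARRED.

TIME-BARRED

The claim accrued on May 5, 2018 — the later of the November 2, 2017 act and the May 5, 2018 discovery.
3 years from May 5, 2018 is May 5, 2021.
None of the other events listed affects the running of the period under the stated rules.
The August 10, 2021 filing falls after the May 5, 2021 deadline; the claim is time-barred.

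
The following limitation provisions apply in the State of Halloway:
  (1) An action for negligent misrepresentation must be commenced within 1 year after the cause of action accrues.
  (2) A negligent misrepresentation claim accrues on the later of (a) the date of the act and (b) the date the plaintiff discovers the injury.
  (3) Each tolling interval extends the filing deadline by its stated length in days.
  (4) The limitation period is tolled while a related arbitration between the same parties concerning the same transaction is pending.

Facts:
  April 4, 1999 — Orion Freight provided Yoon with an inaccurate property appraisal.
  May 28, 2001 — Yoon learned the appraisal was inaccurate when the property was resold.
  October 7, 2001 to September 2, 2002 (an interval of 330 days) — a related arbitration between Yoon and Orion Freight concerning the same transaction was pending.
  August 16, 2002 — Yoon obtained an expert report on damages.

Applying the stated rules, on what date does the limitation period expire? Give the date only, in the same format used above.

The claim accrued on May 28, 2001 — the later of the April 4, 1999 act and the May 28, 2001 discovery.
The untolled deadline — 1 year after May 28, 2001 — is May 28, 2002.
Because the pending related arbitration ran from October 7, 2001 to September 2, 2002, the deadline is extended by 330 days to April 23, 2003.
None of the other events listed affects the running of the period under the stated rules.

April 23, 2003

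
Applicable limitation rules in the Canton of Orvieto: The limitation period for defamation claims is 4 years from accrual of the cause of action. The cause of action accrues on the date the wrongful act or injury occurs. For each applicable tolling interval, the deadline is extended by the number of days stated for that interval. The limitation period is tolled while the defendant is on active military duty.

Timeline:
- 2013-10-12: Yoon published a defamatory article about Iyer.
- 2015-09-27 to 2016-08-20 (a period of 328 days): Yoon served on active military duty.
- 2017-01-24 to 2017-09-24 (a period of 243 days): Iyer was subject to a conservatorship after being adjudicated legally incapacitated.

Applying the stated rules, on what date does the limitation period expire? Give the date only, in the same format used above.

2018-09-05

The claim accrued on 2013-10-12, when the wrongful act occurred.
Adding the 4 years base period to 2013-10-12 gives a deadline of 2017-10-12, before any tolling.
The period was tolled for 328 days by the defendant's active military service (2015-09-27 to 2016-08-20), pushing the deadline to 2018-09-05.
The plaintiff's legal incapacity from 2017-01-24 to 2017-09-24 does not toll the period, because no stated rule makes the plaintiff's incapacity a tolling event.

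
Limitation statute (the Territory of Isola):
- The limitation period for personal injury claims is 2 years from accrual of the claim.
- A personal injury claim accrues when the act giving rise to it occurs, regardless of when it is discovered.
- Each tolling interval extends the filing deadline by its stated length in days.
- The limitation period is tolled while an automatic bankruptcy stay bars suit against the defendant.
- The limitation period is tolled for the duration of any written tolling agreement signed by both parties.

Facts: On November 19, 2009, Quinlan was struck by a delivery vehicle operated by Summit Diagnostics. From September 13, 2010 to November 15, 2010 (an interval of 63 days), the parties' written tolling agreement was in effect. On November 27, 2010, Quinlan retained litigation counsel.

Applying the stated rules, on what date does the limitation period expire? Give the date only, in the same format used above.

January 21, 2012

The claim accrued on November 19, 2009, the date of the act.
2 years from November 19, 2009 is November 19, 2011.
Because the written tolling agreement ran from September 13, 2010 to November 15, 2010, the deadline is extended by 63 days to January 21, 2012.
The other events in the timeline have no effect on the limitation period under the stated rules.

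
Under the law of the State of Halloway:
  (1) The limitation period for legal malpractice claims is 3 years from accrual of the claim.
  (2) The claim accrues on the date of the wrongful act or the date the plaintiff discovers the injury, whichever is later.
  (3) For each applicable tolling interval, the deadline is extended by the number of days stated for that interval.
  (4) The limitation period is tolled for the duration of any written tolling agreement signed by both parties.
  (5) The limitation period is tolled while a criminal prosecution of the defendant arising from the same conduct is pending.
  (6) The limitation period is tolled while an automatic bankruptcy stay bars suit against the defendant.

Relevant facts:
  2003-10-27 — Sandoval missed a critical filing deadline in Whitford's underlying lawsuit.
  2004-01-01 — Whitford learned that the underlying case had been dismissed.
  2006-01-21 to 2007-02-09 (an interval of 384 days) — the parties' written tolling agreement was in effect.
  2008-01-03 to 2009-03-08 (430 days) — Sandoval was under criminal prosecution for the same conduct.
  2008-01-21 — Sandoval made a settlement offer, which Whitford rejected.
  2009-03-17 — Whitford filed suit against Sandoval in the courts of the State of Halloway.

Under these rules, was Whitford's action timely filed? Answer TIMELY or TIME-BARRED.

TIMELY

Because discovery on 2004-01-01 post-dates the 2003-10-27 act, accrual under the later-of rule falls on 2004-01-01.
Adding the 3 years base period to 2004-01-01 gives a deadline of 2007-01-01, before any tolling.
The period was tolled for 384 days by the written tolling agreement (2006-01-21 to 2007-02-09), pushing the deadline to 2008-01-20.
The period was tolled for 430 days by the pending criminal prosecution (2008-01-03 to 2009-03-08), pushing the deadline to 2009-03-25.
The other events in the timeline have no effect on the limitation period under the stated rules.
The 2009-03-17 filing precedes the 2009-03-25 deadline; the claim is timely.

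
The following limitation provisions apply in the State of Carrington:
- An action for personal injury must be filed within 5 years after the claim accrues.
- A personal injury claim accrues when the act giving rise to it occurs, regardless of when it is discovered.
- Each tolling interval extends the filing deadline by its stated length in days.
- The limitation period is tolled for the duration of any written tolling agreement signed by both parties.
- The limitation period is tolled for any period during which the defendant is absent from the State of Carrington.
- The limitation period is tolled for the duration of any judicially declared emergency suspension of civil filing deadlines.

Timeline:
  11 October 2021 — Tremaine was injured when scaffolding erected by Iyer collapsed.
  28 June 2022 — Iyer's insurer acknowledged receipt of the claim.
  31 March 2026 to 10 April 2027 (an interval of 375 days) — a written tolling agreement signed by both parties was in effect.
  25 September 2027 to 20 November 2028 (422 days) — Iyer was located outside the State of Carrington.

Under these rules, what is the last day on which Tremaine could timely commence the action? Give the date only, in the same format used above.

The claim accrued on 11 October 2021, when the wrongful act occurred.
Adding the 5 years base period to 11 October 2021 gives a deadline of 11 October 2026, before any tolling.
The written tolling agreement from 31 March 2026 to 10 April 2027 tolled the period for 375 days, extending the deadline to 21 October 2027.
The period was tolled for 422 days by the defendant's absence from the jurisdiction (25 September 2027 to 20 November 2028), pushing the deadline to 16 December 2028.
None of the other events listed affects the running of the period under the stated rules.

16 December 2028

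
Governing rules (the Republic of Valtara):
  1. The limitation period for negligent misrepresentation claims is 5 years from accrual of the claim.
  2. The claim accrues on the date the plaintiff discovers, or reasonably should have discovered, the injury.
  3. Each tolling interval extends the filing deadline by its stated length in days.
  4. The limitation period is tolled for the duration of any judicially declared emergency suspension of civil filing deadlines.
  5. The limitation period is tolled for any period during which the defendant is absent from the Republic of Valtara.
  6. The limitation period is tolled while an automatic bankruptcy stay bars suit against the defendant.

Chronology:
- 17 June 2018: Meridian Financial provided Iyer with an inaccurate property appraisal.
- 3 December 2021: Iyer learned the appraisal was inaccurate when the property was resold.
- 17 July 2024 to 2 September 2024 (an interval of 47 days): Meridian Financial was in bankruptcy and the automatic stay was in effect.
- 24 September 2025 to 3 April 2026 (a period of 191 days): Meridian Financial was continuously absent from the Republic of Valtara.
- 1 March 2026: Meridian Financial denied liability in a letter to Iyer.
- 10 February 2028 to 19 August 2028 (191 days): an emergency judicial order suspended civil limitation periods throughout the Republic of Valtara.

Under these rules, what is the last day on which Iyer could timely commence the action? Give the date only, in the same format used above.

29 July 2027

Under the discovery rule, the claim accrued on 3 December 2021, when Iyer discovered the injury — not on the 17 June 2018 date of the underlying act.
Adding the 5 years base period to 3 December 2021 gives a deadline of 3 December 2026, before any tolling.
The automatic bankruptcy stay from 17 July 2024 to 2 September 2024 tolled the period for 47 days, extending the deadline to 19 January 2027.
The defendant's absence from the jurisdiction from 24 September 2025 to 3 April 2026 tolled the period for 191 days, extending the deadline to 29 July 2027.
By the time the emergency suspension of filing deadlines began on 10 February 2028, the limitation period had already expired on 29 July 2027; that interval cannot revive it.
None of the other events listed affects the running of the period under the stated rules.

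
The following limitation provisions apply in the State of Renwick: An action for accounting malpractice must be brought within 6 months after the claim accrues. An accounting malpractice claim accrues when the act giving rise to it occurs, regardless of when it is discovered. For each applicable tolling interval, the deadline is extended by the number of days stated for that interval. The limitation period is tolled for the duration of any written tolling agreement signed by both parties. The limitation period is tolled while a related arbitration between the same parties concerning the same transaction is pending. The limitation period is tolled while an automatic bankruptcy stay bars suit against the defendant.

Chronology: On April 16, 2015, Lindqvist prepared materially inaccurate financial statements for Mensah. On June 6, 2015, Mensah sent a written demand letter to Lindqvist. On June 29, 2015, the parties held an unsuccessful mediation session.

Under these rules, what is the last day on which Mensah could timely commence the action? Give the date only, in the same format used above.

October 16, 2015

The limitation period began to run on April 16, 2015.
The untolled deadline — 6 months after April 16, 2015 — is October 16, 2015.
The other events in the timeline have no effect on the limitation period under the stated rules.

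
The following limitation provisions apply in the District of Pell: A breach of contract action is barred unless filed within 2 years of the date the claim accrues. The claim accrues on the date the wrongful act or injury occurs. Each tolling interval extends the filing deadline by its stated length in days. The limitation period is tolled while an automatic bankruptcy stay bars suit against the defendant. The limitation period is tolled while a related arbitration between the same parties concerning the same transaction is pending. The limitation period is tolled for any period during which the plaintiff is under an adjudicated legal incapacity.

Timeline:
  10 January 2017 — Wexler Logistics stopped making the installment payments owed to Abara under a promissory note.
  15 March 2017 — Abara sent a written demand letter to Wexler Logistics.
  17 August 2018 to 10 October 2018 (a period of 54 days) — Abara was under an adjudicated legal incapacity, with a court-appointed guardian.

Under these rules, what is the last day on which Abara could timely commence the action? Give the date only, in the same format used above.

The claim accrued on 10 January 2017, when the wrongful act occurred.
The untolled deadline — 2 years after 10 January 2017 — is 10 January 2019.
The plaintiff's legal incapacity from 17 August 2018 to 10 October 2018 tolled the period for 54 days, extending the deadline to 5 March 2019.
None of the other events listed affects the running of the period under the stated rules.

5 March 2019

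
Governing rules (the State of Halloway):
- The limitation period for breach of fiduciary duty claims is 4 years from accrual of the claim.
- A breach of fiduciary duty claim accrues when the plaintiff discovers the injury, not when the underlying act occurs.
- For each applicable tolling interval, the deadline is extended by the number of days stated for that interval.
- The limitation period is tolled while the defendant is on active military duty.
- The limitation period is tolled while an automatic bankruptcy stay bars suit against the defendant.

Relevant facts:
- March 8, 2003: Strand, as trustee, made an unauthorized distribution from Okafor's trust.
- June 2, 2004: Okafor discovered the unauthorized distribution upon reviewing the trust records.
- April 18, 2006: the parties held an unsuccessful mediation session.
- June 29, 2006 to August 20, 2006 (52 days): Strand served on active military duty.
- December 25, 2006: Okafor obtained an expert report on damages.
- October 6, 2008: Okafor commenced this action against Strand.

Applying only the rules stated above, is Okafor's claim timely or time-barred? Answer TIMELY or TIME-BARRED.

Accrual is tied to discovery, so the period began on June 2, 2004 rather than on March 8, 2003 when the act occurred.
The untolled deadline — 4 years after June 2, 2004 — is June 2, 2008.
The defendant's active military service from June 29, 2006 to August 20, 2006 tolled the period for 52 days, extending the deadline to July 24, 2008.
Nothing else in the chronology tolls or restarts the period.
Filing on October 6, 2008 missed the July 24, 2008 deadline — the action is time-barred.

TIME-BARRED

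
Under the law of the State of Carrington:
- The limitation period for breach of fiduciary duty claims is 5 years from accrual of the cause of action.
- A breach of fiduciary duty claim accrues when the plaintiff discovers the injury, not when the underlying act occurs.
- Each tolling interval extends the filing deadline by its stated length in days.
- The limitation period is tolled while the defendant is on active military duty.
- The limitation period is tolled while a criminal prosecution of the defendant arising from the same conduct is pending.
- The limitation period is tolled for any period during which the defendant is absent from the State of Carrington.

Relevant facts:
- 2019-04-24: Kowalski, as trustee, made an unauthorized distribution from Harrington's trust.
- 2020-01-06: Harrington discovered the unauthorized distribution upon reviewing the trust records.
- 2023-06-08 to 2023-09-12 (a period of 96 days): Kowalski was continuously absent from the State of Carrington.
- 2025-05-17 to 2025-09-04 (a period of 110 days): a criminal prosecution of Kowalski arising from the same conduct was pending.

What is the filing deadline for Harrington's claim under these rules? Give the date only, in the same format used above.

2025-04-12

Accrual is tied to discovery, so the period began on 2020-01-06 rather than on 2019-04-24 when the act occurred.
Adding the 5 years base period to 2020-01-06 gives a deadline of 2025-01-06, before any tolling.
The period was tolled for 96 days by the defendant's absence from the jurisdiction (2023-06-08 to 2023-09-12), pushing the deadline to 2025-04-12.
The pending criminal prosecution starting 2025-05-17 came too late — the period had run on 2025-04-12 — and so does not extend the deadline.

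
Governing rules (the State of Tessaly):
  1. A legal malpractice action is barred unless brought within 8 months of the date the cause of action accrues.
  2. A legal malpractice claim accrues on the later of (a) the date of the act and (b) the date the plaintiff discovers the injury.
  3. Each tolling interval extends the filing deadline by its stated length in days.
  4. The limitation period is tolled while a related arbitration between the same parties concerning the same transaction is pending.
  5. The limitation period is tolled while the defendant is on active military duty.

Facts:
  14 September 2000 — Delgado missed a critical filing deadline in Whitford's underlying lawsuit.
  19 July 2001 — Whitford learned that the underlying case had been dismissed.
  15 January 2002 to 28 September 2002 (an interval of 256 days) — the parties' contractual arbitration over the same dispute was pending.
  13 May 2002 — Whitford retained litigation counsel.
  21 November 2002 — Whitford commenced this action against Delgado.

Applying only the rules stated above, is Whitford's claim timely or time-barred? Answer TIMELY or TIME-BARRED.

Taking the later of the act (14 September 2000) and discovery (19 July 2001), the claim accrued on 19 July 2001.
8 months from 19 July 2001 is 19 March 2002.
Because the pending related arbitration ran from 15 January 2002 to 28 September 2002, the deadline is extended by 256 days to 30 November 2002.
None of the other events listed affects the running of the period under the stated rules.
The 21 November 2002 filing precedes the 30 November 2002 deadline; the claim is timely.

TIMELY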